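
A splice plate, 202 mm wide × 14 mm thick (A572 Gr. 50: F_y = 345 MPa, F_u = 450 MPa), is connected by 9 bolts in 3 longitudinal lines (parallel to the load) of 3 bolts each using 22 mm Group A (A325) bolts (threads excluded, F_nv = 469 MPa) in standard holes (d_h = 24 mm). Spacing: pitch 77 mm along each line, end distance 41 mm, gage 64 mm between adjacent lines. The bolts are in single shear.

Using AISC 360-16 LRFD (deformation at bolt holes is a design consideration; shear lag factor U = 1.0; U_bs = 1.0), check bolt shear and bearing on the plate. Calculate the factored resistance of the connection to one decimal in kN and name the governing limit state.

1203.4 kN (bolt shear governs)

Bolt shear: A_b = π(22)²/4 = 380.13 mm². φR_n = 0.75 × 469 × 380.13 × 9 × 1 = 1203.4 kN.
Bearing (14 mm plate, F_u = 450 MPa): end bolts L_c = 41 − 24/2 = 29, R_n = min(1.2×29×14×450, 2.4×22×14×450) = 219.24 kN/bolt; interior L_c = 77 − 24 = 53, R_n = 332.64 kN/bolt. φR_n = 0.75 × (3×219.24 + 6×332.64) = 1990.2 kN.
Governing: min(1203.4, 1990.2) = 1203.4 kN → bolt shear.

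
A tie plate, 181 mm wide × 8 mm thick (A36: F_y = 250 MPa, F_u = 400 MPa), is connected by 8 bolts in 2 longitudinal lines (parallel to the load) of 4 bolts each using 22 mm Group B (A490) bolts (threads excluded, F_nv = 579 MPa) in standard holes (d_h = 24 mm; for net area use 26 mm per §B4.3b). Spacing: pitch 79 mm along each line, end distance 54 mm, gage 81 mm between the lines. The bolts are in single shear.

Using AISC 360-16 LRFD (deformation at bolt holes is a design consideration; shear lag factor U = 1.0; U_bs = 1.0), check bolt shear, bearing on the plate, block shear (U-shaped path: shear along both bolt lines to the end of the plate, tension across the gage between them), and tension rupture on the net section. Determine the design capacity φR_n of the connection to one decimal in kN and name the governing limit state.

309.6 kN (net-section rupture governs)

Bolt shear: A_b = π(22)²/4 = 380.13 mm². φR_n = 0.75 × 579 × 380.13 × 8 × 1 = 1320.6 kN.
Bearing (8 mm plate, F_u = 400 MPa): end bolts L_c = 54 − 24/2 = 42, R_n = min(1.2×42×8×400, 2.4×22×8×400) = 161.28 kN/bolt; interior L_c = 79 − 24 = 55, R_n = 168.96 kN/bolt. φR_n = 0.75 × (2×161.28 + 6×168.96) = 1002.2 kN.
Block shear: shear path 2×[54+3×79] = 2×291 mm, A_gv = 4656, A_nv = 2×(291 − 3.5×26)×8 = 3200 mm²; tension across gage: (81 − 1×26)×8 = 440 mm². R_n = min(0.6×400×3200, 0.6×250×4656) + 1.0×400×440 = min(768, 698.4) + 176 = 874.4 kN. φR_n = 0.75 × 874.4 = 655.8 kN.
Tension rupture (net): A_n = (181 − 2×26)×8 = 1032 mm² (U = 1.0, A_e = A_n). φR_n = 0.75 × 400 × 1032 = 309.6 kN.
Governing: min(1320.6, 1002.2, 655.8, 309.6) = 309.6 kN → net-section rupture.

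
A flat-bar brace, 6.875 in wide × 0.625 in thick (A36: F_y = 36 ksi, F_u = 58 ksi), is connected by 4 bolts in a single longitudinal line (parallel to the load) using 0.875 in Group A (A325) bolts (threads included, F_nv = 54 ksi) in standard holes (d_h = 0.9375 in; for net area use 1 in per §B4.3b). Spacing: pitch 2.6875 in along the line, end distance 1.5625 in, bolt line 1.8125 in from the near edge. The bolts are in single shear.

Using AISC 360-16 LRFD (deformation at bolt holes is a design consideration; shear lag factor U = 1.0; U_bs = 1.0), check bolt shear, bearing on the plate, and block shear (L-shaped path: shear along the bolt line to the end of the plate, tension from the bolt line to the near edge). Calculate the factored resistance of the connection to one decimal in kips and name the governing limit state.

97.4 kips (bolt shear governs)

Bolt shear: A_b = π(0.875)²/4 = 0.60132 in². φR_n = 0.75 × 54 × 0.60132 × 4 × 1 = 97.4 kips.
Bearing (0.625 in plate, F_u = 58 ksi): end bolts L_c = 1.5625 − 0.9375/2 = 1.09375, R_n = min(1.2×1.09375×0.625×58, 2.4×0.875×0.625×58) = 47.578 kips/bolt; interior L_c = 2.6875 − 0.9375 = 1.75, R_n = 76.125 kips/bolt. φR_n = 0.75 × (1×47.578 + 3×76.125) = 207.0 kips.
Block shear: shear path 1×[1.5625+3×2.6875] = 1×9.625 in, A_gv = 6.0156, A_nv = 1×(9.625 − 3.5×1)×0.625 = 3.8281 in²; tension to near edge: (1.8125 − 0.5×1)×0.625 = 0.82031 in². R_n = min(0.6×58×3.8281, 0.6×36×6.0156) + 1.0×58×0.82031 = min(133.22, 129.94) + 47.578 = 177.52 kips. φR_n = 0.75 × 177.52 = 133.1 kips.
Governing: min(97.4, 207.0, 133.1) = 97.4 kips → bolt shear.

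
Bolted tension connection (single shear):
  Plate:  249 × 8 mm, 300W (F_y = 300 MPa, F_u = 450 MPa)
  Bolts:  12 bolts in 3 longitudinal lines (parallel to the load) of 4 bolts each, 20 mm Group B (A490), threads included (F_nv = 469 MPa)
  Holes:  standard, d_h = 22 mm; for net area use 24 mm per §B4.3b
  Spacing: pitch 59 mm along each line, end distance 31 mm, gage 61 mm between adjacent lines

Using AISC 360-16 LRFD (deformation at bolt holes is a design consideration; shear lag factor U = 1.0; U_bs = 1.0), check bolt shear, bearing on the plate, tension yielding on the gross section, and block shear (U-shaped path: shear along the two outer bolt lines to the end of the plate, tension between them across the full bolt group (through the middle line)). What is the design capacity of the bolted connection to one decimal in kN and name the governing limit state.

Bolt shear: A_b = π(20)²/4 = 314.16 mm². φR_n = 0.75 × 469 × 314.16 × 12 × 1 = 1326.1 kN.
Bearing (8 mm plate, F_u = 450 MPa): end bolts L_c = 31 − 22/2 = 20, R_n = min(1.2×20×8×450, 2.4×20×8×450) = 86.4 kN/bolt; interior L_c = 59 − 22 = 37, R_n = 159.84 kN/bolt. φR_n = 0.75 × (3×86.4 + 9×159.84) = 1273.3 kN.
Tension yield (gross): A_g = 249×8 = 1992 mm². φR_n = 0.90 × 300 × 1992 = 537.8 kN.
Block shear: shear path 2×[31+3×59] = 2×208 mm, A_gv = 3328, A_nv = 2×(208 − 3.5×24)×8 = 1984 mm²; tension across gage: (122 − 2×24)×8 = 592 mm². R_n = min(0.6×450×1984, 0.6×300×3328) + 1.0×450×592 = min(535.68, 599.04) + 266.4 = 802.08 kN. φR_n = 0.75 × 802.08 = 601.6 kN.
Governing: min(1326.1, 1273.3, 537.8, 601.6) = 537.8 kN → gross-section yield.

537.8 kN (gross-section yield governs)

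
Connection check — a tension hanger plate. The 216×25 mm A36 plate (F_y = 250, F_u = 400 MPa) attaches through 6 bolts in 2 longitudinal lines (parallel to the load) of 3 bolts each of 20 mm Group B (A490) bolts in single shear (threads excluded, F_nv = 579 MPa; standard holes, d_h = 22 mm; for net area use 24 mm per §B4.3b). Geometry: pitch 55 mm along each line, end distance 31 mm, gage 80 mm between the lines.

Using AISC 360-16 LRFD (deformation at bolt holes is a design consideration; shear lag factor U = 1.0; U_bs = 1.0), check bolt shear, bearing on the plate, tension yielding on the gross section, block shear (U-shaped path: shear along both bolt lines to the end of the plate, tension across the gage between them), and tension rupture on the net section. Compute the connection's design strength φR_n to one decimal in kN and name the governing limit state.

818.5 kN (bolt shear governs)

Bolt shear: A_b = π(20)²/4 = 314.16 mm². φR_n = 0.75 × 579 × 314.16 × 6 × 1 = 818.5 kN.
Bearing (25 mm plate, F_u = 400 MPa): end bolts L_c = 31 − 22/2 = 20, R_n = min(1.2×20×25×400, 2.4×20×25×400) = 240 kN/bolt; interior L_c = 55 − 22 = 33, R_n = 396 kN/bolt. φR_n = 0.75 × (2×240 + 4×396) = 1548.0 kN.
Tension yield (gross): A_g = 216×25 = 5400 mm². φR_n = 0.90 × 250 × 5400 = 1215.0 kN.
Block shear: shear path 2×[31+2×55] = 2×141 mm, A_gv = 7050, A_nv = 2×(141 − 2.5×24)×25 = 4050 mm²; tension across gage: (80 − 1×24)×25 = 1400 mm². R_n = min(0.6×400×4050, 0.6×250×7050) + 1.0×400×1400 = min(972, 1057.5) + 560 = 1532 kN. φR_n = 0.75 × 1532 = 1149.0 kN.
Tension rupture (net): A_n = (216 − 2×24)×25 = 4200 mm² (U = 1.0, A_e = A_n). φR_n = 0.75 × 400 × 4200 = 1260.0 kN.
Governing: min(818.5, 1548.0, 1215.0, 1149.0, 1260.0) = 818.5 kN → bolt shear.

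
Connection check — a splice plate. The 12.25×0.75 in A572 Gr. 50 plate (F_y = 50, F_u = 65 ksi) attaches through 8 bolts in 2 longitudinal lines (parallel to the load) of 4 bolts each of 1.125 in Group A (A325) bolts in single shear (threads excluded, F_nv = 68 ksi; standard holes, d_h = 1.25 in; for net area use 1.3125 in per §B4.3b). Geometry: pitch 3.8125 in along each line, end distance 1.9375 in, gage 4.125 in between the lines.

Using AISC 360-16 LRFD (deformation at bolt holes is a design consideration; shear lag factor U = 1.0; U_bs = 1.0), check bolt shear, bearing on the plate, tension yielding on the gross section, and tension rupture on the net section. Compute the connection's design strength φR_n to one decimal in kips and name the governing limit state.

Bolt shear: A_b = π(1.125)²/4 = 0.99402 in². φR_n = 0.75 × 68 × 0.99402 × 8 × 1 = 405.6 kips.
Bearing (0.75 in plate, F_u = 65 ksi): end bolts L_c = 1.9375 − 1.25/2 = 1.3125, R_n = min(1.2×1.3125×0.75×65, 2.4×1.125×0.75×65) = 76.781 kips/bolt; interior L_c = 3.8125 − 1.25 = 2.5625, R_n = 131.63 kips/bolt. φR_n = 0.75 × (2×76.781 + 6×131.63) = 707.5 kips.
Tension yield (gross): A_g = 12.25×0.75 = 9.1875 in². φR_n = 0.90 × 50 × 9.1875 = 413.4 kips.
Tension rupture (net): A_n = (12.25 − 2×1.3125)×0.75 = 7.2188 in² (U = 1.0, A_e = A_n). φR_n = 0.75 × 65 × 7.2188 = 351.9 kips.
Governing: min(405.6, 707.5, 413.4, 351.9) = 351.9 kips → net-section rupture.

351.9 kips (net-section rupture governs)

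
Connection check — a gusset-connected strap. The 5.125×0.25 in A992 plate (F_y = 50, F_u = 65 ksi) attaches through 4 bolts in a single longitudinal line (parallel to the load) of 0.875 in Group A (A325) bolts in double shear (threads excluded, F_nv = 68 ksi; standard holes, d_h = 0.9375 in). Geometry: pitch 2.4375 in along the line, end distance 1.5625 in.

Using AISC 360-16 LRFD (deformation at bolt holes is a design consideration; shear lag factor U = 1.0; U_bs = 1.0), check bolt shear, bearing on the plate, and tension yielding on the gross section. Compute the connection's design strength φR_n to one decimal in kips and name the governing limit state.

Bolt shear: A_b = π(0.875)²/4 = 0.60132 in². φR_n = 0.75 × 68 × 0.60132 × 4 × 2 = 245.3 kips.
Bearing (0.25 in plate, F_u = 65 ksi): end bolts L_c = 1.5625 − 0.9375/2 = 1.09375, R_n = min(1.2×1.09375×0.25×65, 2.4×0.875×0.25×65) = 21.328 kips/bolt; interior L_c = 2.4375 − 0.9375 = 1.5, R_n = 29.25 kips/bolt. φR_n = 0.75 × (1×21.328 + 3×29.25) = 81.8 kips.
Tension yield (gross): A_g = 5.125×0.25 = 1.2813 in². φR_n = 0.90 × 50 × 1.2813 = 57.7 kips.
Governing: min(245.3, 81.8, 57.7) = 57.7 kips → gross-section yield.

57.7 kips (gross-section yield governs)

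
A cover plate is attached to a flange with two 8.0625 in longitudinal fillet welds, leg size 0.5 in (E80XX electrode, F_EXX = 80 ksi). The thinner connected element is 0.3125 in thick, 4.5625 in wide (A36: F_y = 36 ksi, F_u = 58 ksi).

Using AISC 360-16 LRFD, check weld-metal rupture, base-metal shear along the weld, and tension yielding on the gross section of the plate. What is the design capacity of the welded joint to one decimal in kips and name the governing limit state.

Weld metal: throat = 0.707×0.5 = 0.3535 in, L = 2×8.0625 = 16.125 in. φR_n = 0.75 × 0.6 × 80 × 0.3535 × 16.125 = 205.2 kips.
Base metal shear (0.3125 in plate): yield φR_n = 1.0×0.6×36×0.3125×16.125 = 108.8 kips; rupture φR_n = 0.75×0.6×58×0.3125×16.125 = 131.5 kips; take 108.8 kips (yield).
Tension yield (gross): A_g = 4.5625×0.3125 = 1.4258 in². φR_n = 0.90 × 36 × 1.4258 = 46.2 kips.
Governing: min(205.2, 108.8, 46.2) = 46.2 kips → gross-section yield.

46.2 kips (gross-section yield governs)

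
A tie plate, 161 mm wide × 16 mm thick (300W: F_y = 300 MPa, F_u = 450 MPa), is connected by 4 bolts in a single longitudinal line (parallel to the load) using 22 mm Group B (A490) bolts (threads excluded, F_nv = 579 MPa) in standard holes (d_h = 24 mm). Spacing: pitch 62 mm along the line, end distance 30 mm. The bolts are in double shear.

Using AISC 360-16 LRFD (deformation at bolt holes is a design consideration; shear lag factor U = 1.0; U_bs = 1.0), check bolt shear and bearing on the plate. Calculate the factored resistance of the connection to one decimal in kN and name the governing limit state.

Bolt shear: A_b = π(22)²/4 = 380.13 mm². φR_n = 0.75 × 579 × 380.13 × 4 × 2 = 1320.6 kN.
Bearing (16 mm plate, F_u = 450 MPa): end bolts L_c = 30 − 24/2 = 18, R_n = min(1.2×18×16×450, 2.4×22×16×450) = 155.52 kN/bolt; interior L_c = 62 − 24 = 38, R_n = 328.32 kN/bolt. φR_n = 0.75 × (1×155.52 + 3×328.32) = 855.4 kN.
Governing: min(1320.6, 855.4) = 855.4 kN → bearing.

855.4 kN (bearing governs)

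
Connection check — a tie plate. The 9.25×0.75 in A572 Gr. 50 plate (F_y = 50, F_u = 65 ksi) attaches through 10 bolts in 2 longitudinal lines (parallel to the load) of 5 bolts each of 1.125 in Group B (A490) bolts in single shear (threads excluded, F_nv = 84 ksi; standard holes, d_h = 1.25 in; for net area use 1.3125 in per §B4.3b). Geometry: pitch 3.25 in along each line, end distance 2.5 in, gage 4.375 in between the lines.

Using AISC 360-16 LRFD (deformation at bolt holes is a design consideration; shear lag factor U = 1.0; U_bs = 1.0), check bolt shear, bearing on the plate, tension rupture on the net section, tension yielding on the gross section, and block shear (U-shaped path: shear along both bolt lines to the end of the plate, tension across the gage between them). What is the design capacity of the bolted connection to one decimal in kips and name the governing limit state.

Bolt shear: A_b = π(1.125)²/4 = 0.99402 in². φR_n = 0.75 × 84 × 0.99402 × 10 × 1 = 626.2 kips.
Bearing (0.75 in plate, F_u = 65 ksi): end bolts L_c = 2.5 − 1.25/2 = 1.875, R_n = min(1.2×1.875×0.75×65, 2.4×1.125×0.75×65) = 109.69 kips/bolt; interior L_c = 3.25 − 1.25 = 2, R_n = 117 kips/bolt. φR_n = 0.75 × (2×109.69 + 8×117) = 866.5 kips.
Tension rupture (net): A_n = (9.25 − 2×1.3125)×0.75 = 4.9688 in² (U = 1.0, A_e = A_n). φR_n = 0.75 × 65 × 4.9688 = 242.2 kips.
Tension yield (gross): A_g = 9.25×0.75 = 6.9375 in². φR_n = 0.90 × 50 × 6.9375 = 312.2 kips.
Block shear: shear path 2×[2.5+4×3.25] = 2×15.5 in, A_gv = 23.25, A_nv = 2×(15.5 − 4.5×1.3125)×0.75 = 14.391 in²; tension across gage: (4.375 − 1×1.3125)×0.75 = 2.2969 in². R_n = min(0.6×65×14.391, 0.6×50×23.25) + 1.0×65×2.2969 = min(561.25, 697.5) + 149.3 = 710.55 kips. φR_n = 0.75 × 710.55 = 532.9 kips.
Governing: min(626.2, 866.5, 242.2, 312.2, 532.9) = 242.2 kips → net-section rupture.

242.2 kips (net-section rupture governs)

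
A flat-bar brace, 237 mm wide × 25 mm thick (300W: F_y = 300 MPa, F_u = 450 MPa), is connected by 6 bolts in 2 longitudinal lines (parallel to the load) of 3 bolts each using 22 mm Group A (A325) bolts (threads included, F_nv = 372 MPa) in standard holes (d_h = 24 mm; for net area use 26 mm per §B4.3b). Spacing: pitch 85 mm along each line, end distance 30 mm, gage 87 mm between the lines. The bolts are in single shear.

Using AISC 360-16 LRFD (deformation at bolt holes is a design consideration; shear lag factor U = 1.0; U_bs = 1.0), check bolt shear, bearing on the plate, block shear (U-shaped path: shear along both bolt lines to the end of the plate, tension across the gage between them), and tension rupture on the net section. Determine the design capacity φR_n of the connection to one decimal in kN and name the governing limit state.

636.3 kN (bolt shear governs)

Bolt shear: A_b = π(22)²/4 = 380.13 mm². φR_n = 0.75 × 372 × 380.13 × 6 × 1 = 636.3 kN.
Bearing (25 mm plate, F_u = 450 MPa): end bolts L_c = 30 − 24/2 = 18, R_n = min(1.2×18×25×450, 2.4×22×25×450) = 243 kN/bolt; interior L_c = 85 − 24 = 61, R_n = 594 kN/bolt. φR_n = 0.75 × (2×243 + 4×594) = 2146.5 kN.
Block shear: shear path 2×[30+2×85] = 2×200 mm, A_gv = 10000, A_nv = 2×(200 − 2.5×26)×25 = 6750 mm²; tension across gage: (87 − 1×26)×25 = 1525 mm². R_n = min(0.6×450×6750, 0.6×300×10000) + 1.0×450×1525 = min(1822.5, 1800) + 686.25 = 2486.3 kN. φR_n = 0.75 × 2486.3 = 1864.7 kN.
Tension rupture (net): A_n = (237 − 2×26)×25 = 4625 mm² (U = 1.0, A_e = A_n). φR_n = 0.75 × 450 × 4625 = 1560.9 kN.
Governing: min(636.3, 2146.5, 1864.7, 1560.9) = 636.3 kN → bolt shear.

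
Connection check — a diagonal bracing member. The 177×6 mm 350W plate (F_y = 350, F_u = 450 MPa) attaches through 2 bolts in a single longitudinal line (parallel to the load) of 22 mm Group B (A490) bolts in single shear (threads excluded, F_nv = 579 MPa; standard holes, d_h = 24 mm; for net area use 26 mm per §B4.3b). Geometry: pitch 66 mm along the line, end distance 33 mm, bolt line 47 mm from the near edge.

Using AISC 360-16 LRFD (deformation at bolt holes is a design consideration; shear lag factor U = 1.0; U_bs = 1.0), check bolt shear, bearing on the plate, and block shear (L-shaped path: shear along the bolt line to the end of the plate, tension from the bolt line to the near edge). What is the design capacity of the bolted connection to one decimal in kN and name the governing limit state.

141.8 kN (block shear governs)

Bolt shear: A_b = π(22)²/4 = 380.13 mm². φR_n = 0.75 × 579 × 380.13 × 2 × 1 = 330.1 kN.
Bearing (6 mm plate, F_u = 450 MPa): end bolts L_c = 33 − 24/2 = 21, R_n = min(1.2×21×6×450, 2.4×22×6×450) = 68.04 kN/bolt; interior L_c = 66 − 24 = 42, R_n = 136.08 kN/bolt. φR_n = 0.75 × (1×68.04 + 1×136.08) = 153.1 kN.
Block shear: shear path 1×[33+1×66] = 1×99 mm, A_gv = 594, A_nv = 1×(99 − 1.5×26)×6 = 360 mm²; tension to near edge: (47 − 0.5×26)×6 = 204 mm². R_n = min(0.6×450×360, 0.6×350×594) + 1.0×450×204 = min(97.2, 124.74) + 91.8 = 189 kN. φR_n = 0.75 × 189 = 141.8 kN.
Governing: min(330.1, 153.1, 141.8) = 141.8 kN → block shear.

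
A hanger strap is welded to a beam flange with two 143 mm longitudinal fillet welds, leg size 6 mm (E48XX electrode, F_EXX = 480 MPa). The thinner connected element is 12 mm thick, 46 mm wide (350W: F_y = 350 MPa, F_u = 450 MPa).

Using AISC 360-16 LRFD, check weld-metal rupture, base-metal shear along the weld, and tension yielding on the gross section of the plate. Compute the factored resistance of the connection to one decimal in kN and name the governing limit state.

173.9 kN (gross-section yield governs)

Weld metal: throat = 0.707×6 = 4.242 mm, L = 2×143 = 286 mm. φR_n = 0.75 × 0.6 × 480 × 4.242 × 286 = 262.1 kN.
Base metal shear (12 mm plate): yield φR_n = 1.0×0.6×350×12×286 = 720.7 kN; rupture φR_n = 0.75×0.6×450×12×286 = 695.0 kN; take 695.0 kN (rupture).
Tension yield (gross): A_g = 46×12 = 552 mm². φR_n = 0.90 × 350 × 552 = 173.9 kN.
Governing: min(262.1, 695.0, 173.9) = 173.9 kN → gross-section yield.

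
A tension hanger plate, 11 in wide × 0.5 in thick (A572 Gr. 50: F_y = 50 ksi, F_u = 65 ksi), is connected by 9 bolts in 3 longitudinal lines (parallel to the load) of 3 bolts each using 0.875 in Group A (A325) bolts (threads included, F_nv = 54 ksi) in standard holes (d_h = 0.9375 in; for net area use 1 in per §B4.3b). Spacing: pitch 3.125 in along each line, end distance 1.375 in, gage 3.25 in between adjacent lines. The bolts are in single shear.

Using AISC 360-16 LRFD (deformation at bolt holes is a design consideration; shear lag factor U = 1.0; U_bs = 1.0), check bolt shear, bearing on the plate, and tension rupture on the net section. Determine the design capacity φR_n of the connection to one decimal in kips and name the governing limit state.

195.0 kips (net-section rupture governs)

Bolt shear: A_b = π(0.875)²/4 = 0.60132 in². φR_n = 0.75 × 54 × 0.60132 × 9 × 1 = 219.2 kips.
Bearing (0.5 in plate, F_u = 65 ksi): end bolts L_c = 1.375 − 0.9375/2 = 0.90625, R_n = min(1.2×0.90625×0.5×65, 2.4×0.875×0.5×65) = 35.344 kips/bolt; interior L_c = 3.125 − 0.9375 = 2.1875, R_n = 68.25 kips/bolt. φR_n = 0.75 × (3×35.344 + 6×68.25) = 386.6 kips.
Tension rupture (net): A_n = (11 − 3×1)×0.5 = 4 in² (U = 1.0, A_e = A_n). φR_n = 0.75 × 65 × 4 = 195.0 kips.
Governing: min(219.2, 386.6, 195.0) = 195.0 kips → net-section rupture.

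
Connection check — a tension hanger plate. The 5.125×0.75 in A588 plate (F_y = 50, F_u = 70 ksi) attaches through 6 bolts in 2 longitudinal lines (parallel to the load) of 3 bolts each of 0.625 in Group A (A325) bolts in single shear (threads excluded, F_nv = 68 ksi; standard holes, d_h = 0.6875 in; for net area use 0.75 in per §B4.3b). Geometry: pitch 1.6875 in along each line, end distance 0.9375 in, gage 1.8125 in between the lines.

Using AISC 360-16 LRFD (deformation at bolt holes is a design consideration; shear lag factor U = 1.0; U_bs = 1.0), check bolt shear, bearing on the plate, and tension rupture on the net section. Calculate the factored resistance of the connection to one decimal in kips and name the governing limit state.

Bolt shear: A_b = π(0.625)²/4 = 0.3068 in². φR_n = 0.75 × 68 × 0.3068 × 6 × 1 = 93.9 kips.
Bearing (0.75 in plate, F_u = 70 ksi): end bolts L_c = 0.9375 − 0.6875/2 = 0.59375, R_n = min(1.2×0.59375×0.75×70, 2.4×0.625×0.75×70) = 37.406 kips/bolt; interior L_c = 1.6875 − 0.6875 = 1, R_n = 63 kips/bolt. φR_n = 0.75 × (2×37.406 + 4×63) = 245.1 kips.
Tension rupture (net): A_n = (5.125 − 2×0.75)×0.75 = 2.7188 in² (U = 1.0, A_e = A_n). φR_n = 0.75 × 70 × 2.7188 = 142.7 kips.
Governing: min(93.9, 245.1, 142.7) = 93.9 kips → bolt shear.

93.9 kips (bolt shear governs)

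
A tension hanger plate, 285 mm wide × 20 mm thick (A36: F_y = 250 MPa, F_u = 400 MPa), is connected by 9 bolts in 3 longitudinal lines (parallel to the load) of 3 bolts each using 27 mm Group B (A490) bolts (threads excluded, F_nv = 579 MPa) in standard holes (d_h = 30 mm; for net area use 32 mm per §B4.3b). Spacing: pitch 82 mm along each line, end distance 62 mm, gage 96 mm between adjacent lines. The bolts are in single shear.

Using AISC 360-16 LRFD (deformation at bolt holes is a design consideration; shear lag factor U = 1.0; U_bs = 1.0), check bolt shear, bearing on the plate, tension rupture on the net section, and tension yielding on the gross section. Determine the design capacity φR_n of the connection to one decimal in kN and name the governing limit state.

1134.0 kN (net-section rupture governs)

Bolt shear: A_b = π(27)²/4 = 572.56 mm². φR_n = 0.75 × 579 × 572.56 × 9 × 1 = 2237.7 kN.
Bearing (20 mm plate, F_u = 400 MPa): end bolts L_c = 62 − 30/2 = 47, R_n = min(1.2×47×20×400, 2.4×27×20×400) = 451.2 kN/bolt; interior L_c = 82 − 30 = 52, R_n = 499.2 kN/bolt. φR_n = 0.75 × (3×451.2 + 6×499.2) = 3261.6 kN.
Tension rupture (net): A_n = (285 − 3×32)×20 = 3780 mm² (U = 1.0, A_e = A_n). φR_n = 0.75 × 400 × 3780 = 1134.0 kN.
Tension yield (gross): A_g = 285×20 = 5700 mm². φR_n = 0.90 × 250 × 5700 = 1282.5 kN.
Governing: min(2237.7, 3261.6, 1134.0, 1282.5) = 1134.0 kN → net-section rupture.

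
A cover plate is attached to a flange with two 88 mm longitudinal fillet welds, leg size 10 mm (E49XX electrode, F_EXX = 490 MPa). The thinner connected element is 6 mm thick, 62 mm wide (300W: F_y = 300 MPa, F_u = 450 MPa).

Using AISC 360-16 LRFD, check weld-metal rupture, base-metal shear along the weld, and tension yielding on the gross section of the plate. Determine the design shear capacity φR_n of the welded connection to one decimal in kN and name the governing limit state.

Weld metal: throat = 0.707×10 = 7.07 mm, L = 2×88 = 176 mm. φR_n = 0.75 × 0.6 × 490 × 7.07 × 176 = 274.4 kN.
Base metal shear (6 mm plate): yield φR_n = 1.0×0.6×300×6×176 = 190.1 kN; rupture φR_n = 0.75×0.6×450×6×176 = 213.8 kN; take 190.1 kN (yield).
Tension yield (gross): A_g = 62×6 = 372 mm². φR_n = 0.90 × 300 × 372 = 100.4 kN.
Governing: min(274.4, 190.1, 100.4) = 100.4 kN → gross-section yield.

100.4 kN (gross-section yield governs)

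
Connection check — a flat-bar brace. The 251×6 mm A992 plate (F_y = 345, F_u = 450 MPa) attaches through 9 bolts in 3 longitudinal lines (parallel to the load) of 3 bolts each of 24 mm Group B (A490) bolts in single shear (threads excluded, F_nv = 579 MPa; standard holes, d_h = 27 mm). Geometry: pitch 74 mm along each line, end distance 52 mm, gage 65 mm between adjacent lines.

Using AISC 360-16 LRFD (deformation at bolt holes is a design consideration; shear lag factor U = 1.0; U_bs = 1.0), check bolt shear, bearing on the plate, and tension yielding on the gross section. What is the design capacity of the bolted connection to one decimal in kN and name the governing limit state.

Bolt shear: A_b = π(24)²/4 = 452.39 mm². φR_n = 0.75 × 579 × 452.39 × 9 × 1 = 1768.1 kN.
Bearing (6 mm plate, F_u = 450 MPa): end bolts L_c = 52 − 27/2 = 38.5, R_n = min(1.2×38.5×6×450, 2.4×24×6×450) = 124.74 kN/bolt; interior L_c = 74 − 27 = 47, R_n = 152.28 kN/bolt. φR_n = 0.75 × (3×124.74 + 6×152.28) = 965.9 kN.
Tension yield (gross): A_g = 251×6 = 1506 mm². φR_n = 0.90 × 345 × 1506 = 467.6 kN.
Governing: min(1768.1, 965.9, 467.6) = 467.6 kN → gross-section yield.

467.6 kN (gross-section yield governs)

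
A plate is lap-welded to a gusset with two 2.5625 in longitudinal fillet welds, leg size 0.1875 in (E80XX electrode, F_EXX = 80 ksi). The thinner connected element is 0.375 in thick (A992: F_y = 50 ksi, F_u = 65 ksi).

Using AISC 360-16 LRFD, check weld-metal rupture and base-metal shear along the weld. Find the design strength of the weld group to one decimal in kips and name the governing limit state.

24.5 kips (weld metal governs)

Weld metal: throat = 0.707×0.1875 = 0.13256 in, L = 2×2.5625 = 5.125 in. φR_n = 0.75 × 0.6 × 80 × 0.13256 × 5.125 = 24.5 kips.
Base metal shear (0.375 in plate): yield φR_n = 1.0×0.6×50×0.375×5.125 = 57.7 kips; rupture φR_n = 0.75×0.6×65×0.375×5.125 = 56.2 kips; take 56.2 kips (rupture).
Governing: min(24.5, 56.2) = 24.5 kips → weld metal.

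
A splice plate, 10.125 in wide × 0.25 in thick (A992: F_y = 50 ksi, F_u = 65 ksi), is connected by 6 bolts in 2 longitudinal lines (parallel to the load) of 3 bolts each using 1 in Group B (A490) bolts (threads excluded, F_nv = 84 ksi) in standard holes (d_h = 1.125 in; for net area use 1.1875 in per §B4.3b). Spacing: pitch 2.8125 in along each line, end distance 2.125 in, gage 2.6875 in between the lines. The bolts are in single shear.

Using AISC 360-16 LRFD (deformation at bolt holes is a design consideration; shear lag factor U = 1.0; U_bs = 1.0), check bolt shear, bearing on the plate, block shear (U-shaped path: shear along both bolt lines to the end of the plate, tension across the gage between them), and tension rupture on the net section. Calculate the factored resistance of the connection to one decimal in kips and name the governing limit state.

Bolt shear: A_b = π(1)²/4 = 0.7854 in². φR_n = 0.75 × 84 × 0.7854 × 6 × 1 = 296.9 kips.
Bearing (0.25 in plate, F_u = 65 ksi): end bolts L_c = 2.125 − 1.125/2 = 1.5625, R_n = min(1.2×1.5625×0.25×65, 2.4×1×0.25×65) = 30.469 kips/bolt; interior L_c = 2.8125 − 1.125 = 1.6875, R_n = 32.906 kips/bolt. φR_n = 0.75 × (2×30.469 + 4×32.906) = 144.4 kips.
Block shear: shear path 2×[2.125+2×2.8125] = 2×7.75 in, A_gv = 3.875, A_nv = 2×(7.75 − 2.5×1.1875)×0.25 = 2.3906 in²; tension across gage: (2.6875 − 1×1.1875)×0.25 = 0.375 in². R_n = min(0.6×65×2.3906, 0.6×50×3.875) + 1.0×65×0.375 = min(93.233, 116.25) + 24.375 = 117.61 kips. φR_n = 0.75 × 117.61 = 88.2 kips.
Tension rupture (net): A_n = (10.125 − 2×1.1875)×0.25 = 1.9375 in² (U = 1.0, A_e = A_n). φR_n = 0.75 × 65 × 1.9375 = 94.5 kips.
Governing: min(296.9, 144.4, 88.2, 94.5) = 88.2 kips → block shear.

88.2 kips (block shear governs)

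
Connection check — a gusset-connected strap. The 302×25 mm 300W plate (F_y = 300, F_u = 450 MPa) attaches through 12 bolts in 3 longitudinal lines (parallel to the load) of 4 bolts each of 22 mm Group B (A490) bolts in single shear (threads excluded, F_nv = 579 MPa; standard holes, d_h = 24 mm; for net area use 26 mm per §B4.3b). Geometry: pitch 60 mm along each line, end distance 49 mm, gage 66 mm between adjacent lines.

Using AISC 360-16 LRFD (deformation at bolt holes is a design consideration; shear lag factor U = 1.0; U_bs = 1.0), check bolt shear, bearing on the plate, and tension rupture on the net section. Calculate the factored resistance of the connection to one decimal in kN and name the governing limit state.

1890.0 kN (net-section rupture governs)

Bolt shear: A_b = π(22)²/4 = 380.13 mm². φR_n = 0.75 × 579 × 380.13 × 12 × 1 = 1980.9 kN.
Bearing (25 mm plate, F_u = 450 MPa): end bolts L_c = 49 − 24/2 = 37, R_n = min(1.2×37×25×450, 2.4×22×25×450) = 499.5 kN/bolt; interior L_c = 60 − 24 = 36, R_n = 486 kN/bolt. φR_n = 0.75 × (3×499.5 + 9×486) = 4404.4 kN.
Tension rupture (net): A_n = (302 − 3×26)×25 = 5600 mm² (U = 1.0, A_e = A_n). φR_n = 0.75 × 450 × 5600 = 1890.0 kN.
Governing: min(1980.9, 4404.4, 1890.0) = 1890.0 kN → net-section rupture.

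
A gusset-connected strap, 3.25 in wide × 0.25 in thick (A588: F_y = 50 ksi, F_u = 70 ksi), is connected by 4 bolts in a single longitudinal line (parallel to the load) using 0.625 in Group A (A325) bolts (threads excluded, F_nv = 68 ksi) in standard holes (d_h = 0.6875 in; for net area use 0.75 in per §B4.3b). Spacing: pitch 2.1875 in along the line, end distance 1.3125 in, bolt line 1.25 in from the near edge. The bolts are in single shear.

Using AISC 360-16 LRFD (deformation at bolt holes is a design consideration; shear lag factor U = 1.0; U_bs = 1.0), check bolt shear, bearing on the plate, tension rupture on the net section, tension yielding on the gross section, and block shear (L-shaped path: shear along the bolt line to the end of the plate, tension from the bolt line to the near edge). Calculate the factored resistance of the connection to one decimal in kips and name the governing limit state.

32.8 kips (net-section rupture governs)

Bolt shear: A_b = π(0.625)²/4 = 0.3068 in². φR_n = 0.75 × 68 × 0.3068 × 4 × 1 = 62.6 kips.
Bearing (0.25 in plate, F_u = 70 ksi): end bolts L_c = 1.3125 − 0.6875/2 = 0.96875, R_n = min(1.2×0.96875×0.25×70, 2.4×0.625×0.25×70) = 20.344 kips/bolt; interior L_c = 2.1875 − 0.6875 = 1.5, R_n = 26.25 kips/bolt. φR_n = 0.75 × (1×20.344 + 3×26.25) = 74.3 kips.
Tension rupture (net): A_n = (3.25 − 1×0.75)×0.25 = 0.625 in² (U = 1.0, A_e = A_n). φR_n = 0.75 × 70 × 0.625 = 32.8 kips.
Tension yield (gross): A_g = 3.25×0.25 = 0.8125 in². φR_n = 0.90 × 50 × 0.8125 = 36.6 kips.
Block shear: shear path 1×[1.3125+3×2.1875] = 1×7.875 in, A_gv = 1.9688, A_nv = 1×(7.875 − 3.5×0.75)×0.25 = 1.3125 in²; tension to near edge: (1.25 − 0.5×0.75)×0.25 = 0.21875 in². R_n = min(0.6×70×1.3125, 0.6×50×1.9688) + 1.0×70×0.21875 = min(55.125, 59.064) + 15.313 = 70.438 kips. φR_n = 0.75 × 70.438 = 52.8 kips.
Governing: min(62.6, 74.3, 32.8, 36.6, 52.8) = 32.8 kips → net-section rupture.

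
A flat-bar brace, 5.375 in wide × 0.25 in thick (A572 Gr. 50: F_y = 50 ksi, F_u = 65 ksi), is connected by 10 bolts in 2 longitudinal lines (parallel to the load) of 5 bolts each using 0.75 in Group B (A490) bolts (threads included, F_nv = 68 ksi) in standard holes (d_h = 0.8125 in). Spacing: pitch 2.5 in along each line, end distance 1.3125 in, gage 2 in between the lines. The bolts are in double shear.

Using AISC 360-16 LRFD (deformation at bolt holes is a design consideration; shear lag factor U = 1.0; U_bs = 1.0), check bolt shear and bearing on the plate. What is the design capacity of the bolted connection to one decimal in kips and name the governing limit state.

202.0 kips (bearing governs)

Bolt shear: A_b = π(0.75)²/4 = 0.44179 in². φR_n = 0.75 × 68 × 0.44179 × 10 × 2 = 450.6 kips.
Bearing (0.25 in plate, F_u = 65 ksi): end bolts L_c = 1.3125 − 0.8125/2 = 0.90625, R_n = min(1.2×0.90625×0.25×65, 2.4×0.75×0.25×65) = 17.672 kips/bolt; interior L_c = 2.5 − 0.8125 = 1.6875, R_n = 29.25 kips/bolt. φR_n = 0.75 × (2×17.672 + 8×29.25) = 202.0 kips.
Governing: min(450.6, 202.0) = 202.0 kips → bearing.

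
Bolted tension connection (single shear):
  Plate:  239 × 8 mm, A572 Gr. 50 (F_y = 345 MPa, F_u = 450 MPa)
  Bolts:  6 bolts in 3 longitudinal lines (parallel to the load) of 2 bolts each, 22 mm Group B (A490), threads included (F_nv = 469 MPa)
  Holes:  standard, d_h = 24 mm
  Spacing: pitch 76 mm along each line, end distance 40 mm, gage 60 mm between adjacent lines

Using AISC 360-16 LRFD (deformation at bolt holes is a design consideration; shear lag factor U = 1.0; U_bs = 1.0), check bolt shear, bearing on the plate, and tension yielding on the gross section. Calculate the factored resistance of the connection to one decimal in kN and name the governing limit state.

Bolt shear: A_b = π(22)²/4 = 380.13 mm². φR_n = 0.75 × 469 × 380.13 × 6 × 1 = 802.3 kN.
Bearing (8 mm plate, F_u = 450 MPa): end bolts L_c = 40 − 24/2 = 28, R_n = min(1.2×28×8×450, 2.4×22×8×450) = 120.96 kN/bolt; interior L_c = 76 − 24 = 52, R_n = 190.08 kN/bolt. φR_n = 0.75 × (3×120.96 + 3×190.08) = 699.8 kN.
Tension yield (gross): A_g = 239×8 = 1912 mm². φR_n = 0.90 × 345 × 1912 = 593.7 kN.
Governing: min(802.3, 699.8, 593.7) = 593.7 kN → gross-section yield.

593.7 kN (gross-section yield governs)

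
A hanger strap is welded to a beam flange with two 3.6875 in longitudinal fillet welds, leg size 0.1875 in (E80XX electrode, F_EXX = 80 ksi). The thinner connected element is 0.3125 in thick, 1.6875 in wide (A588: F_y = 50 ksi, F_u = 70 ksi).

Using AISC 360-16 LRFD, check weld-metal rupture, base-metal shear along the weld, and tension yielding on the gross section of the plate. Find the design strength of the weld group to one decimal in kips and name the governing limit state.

23.7 kips (gross-section yield governs)

Weld metal: throat = 0.707×0.1875 = 0.13256 in, L = 2×3.6875 = 7.375 in. φR_n = 0.75 × 0.6 × 80 × 0.13256 × 7.375 = 35.2 kips.
Base metal shear (0.3125 in plate): yield φR_n = 1.0×0.6×50×0.3125×7.375 = 69.1 kips; rupture φR_n = 0.75×0.6×70×0.3125×7.375 = 72.6 kips; take 69.1 kips (yield).
Tension yield (gross): A_g = 1.6875×0.3125 = 0.52734 in². φR_n = 0.90 × 50 × 0.52734 = 23.7 kips.
Governing: min(35.2, 69.1, 23.7) = 23.7 kips → gross-section yield.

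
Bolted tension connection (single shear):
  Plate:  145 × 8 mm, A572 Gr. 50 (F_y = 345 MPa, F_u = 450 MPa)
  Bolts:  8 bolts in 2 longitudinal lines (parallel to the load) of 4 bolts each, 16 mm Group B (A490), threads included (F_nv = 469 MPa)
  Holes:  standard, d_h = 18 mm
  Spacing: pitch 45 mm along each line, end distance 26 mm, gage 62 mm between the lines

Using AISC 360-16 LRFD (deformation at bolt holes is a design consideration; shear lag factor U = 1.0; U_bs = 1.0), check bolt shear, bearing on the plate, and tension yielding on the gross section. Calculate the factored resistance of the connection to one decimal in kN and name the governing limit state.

360.2 kN (gross-section yield governs)

Bolt shear: A_b = π(16)²/4 = 201.06 mm². φR_n = 0.75 × 469 × 201.06 × 8 × 1 = 565.8 kN.
Bearing (8 mm plate, F_u = 450 MPa): end bolts L_c = 26 − 18/2 = 17, R_n = min(1.2×17×8×450, 2.4×16×8×450) = 73.44 kN/bolt; interior L_c = 45 − 18 = 27, R_n = 116.64 kN/bolt. φR_n = 0.75 × (2×73.44 + 6×116.64) = 635.0 kN.
Tension yield (gross): A_g = 145×8 = 1160 mm². φR_n = 0.90 × 345 × 1160 = 360.2 kN.
Governing: min(565.8, 635.0, 360.2) = 360.2 kN → gross-section yield.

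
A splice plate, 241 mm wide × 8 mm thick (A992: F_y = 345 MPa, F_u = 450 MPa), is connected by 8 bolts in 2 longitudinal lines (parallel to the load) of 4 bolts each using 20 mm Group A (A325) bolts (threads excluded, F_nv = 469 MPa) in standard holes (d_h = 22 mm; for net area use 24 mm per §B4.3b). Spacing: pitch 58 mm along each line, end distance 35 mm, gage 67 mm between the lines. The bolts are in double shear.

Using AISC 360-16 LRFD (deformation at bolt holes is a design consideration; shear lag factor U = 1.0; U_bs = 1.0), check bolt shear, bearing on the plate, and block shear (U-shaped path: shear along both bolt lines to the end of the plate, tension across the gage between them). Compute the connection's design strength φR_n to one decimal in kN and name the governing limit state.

Bolt shear: A_b = π(20)²/4 = 314.16 mm². φR_n = 0.75 × 469 × 314.16 × 8 × 2 = 1768.1 kN.
Bearing (8 mm plate, F_u = 450 MPa): end bolts L_c = 35 − 22/2 = 24, R_n = min(1.2×24×8×450, 2.4×20×8×450) = 103.68 kN/bolt; interior L_c = 58 − 22 = 36, R_n = 155.52 kN/bolt. φR_n = 0.75 × (2×103.68 + 6×155.52) = 855.4 kN.
Block shear: shear path 2×[35+3×58] = 2×209 mm, A_gv = 3344, A_nv = 2×(209 − 3.5×24)×8 = 2000 mm²; tension across gage: (67 − 1×24)×8 = 344 mm². R_n = min(0.6×450×2000, 0.6×345×3344) + 1.0×450×344 = min(540, 692.21) + 154.8 = 694.8 kN. φR_n = 0.75 × 694.8 = 521.1 kN.
Governing: min(1768.1, 855.4, 521.1) = 521.1 kN → block shear.

521.1 kN (block shear governs)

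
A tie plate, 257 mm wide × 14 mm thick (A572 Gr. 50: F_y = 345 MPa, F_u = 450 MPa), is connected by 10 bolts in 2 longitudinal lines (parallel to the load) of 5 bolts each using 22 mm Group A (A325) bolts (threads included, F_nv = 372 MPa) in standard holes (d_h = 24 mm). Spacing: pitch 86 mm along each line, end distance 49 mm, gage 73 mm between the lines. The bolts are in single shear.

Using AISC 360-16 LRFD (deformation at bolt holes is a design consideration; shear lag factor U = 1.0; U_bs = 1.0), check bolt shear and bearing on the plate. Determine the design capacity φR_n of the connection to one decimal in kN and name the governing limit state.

Bolt shear: A_b = π(22)²/4 = 380.13 mm². φR_n = 0.75 × 372 × 380.13 × 10 × 1 = 1060.6 kN.
Bearing (14 mm plate, F_u = 450 MPa): end bolts L_c = 49 − 24/2 = 37, R_n = min(1.2×37×14×450, 2.4×22×14×450) = 279.72 kN/bolt; interior L_c = 86 − 24 = 62, R_n = 332.64 kN/bolt. φR_n = 0.75 × (2×279.72 + 8×332.64) = 2415.4 kN.
Governing: min(1060.6, 2415.4) = 1060.6 kN → bolt shear.

1060.6 kN (bolt shear governs)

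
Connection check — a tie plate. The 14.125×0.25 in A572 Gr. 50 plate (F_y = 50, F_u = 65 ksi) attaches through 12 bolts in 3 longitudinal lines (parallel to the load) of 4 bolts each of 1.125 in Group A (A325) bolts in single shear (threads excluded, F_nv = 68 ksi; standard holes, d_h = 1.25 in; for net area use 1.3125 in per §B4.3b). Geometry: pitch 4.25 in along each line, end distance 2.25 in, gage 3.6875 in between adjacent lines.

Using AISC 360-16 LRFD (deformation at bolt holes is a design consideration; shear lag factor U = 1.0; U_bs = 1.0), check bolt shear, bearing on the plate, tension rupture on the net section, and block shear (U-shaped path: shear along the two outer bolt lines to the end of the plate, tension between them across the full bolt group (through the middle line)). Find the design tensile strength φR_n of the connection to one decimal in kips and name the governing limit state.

124.2 kips (net-section rupture governs)

Bolt shear: A_b = π(1.125)²/4 = 0.99402 in². φR_n = 0.75 × 68 × 0.99402 × 12 × 1 = 608.3 kips.
Bearing (0.25 in plate, F_u = 65 ksi): end bolts L_c = 2.25 − 1.25/2 = 1.625, R_n = min(1.2×1.625×0.25×65, 2.4×1.125×0.25×65) = 31.688 kips/bolt; interior L_c = 4.25 − 1.25 = 3, R_n = 43.875 kips/bolt. φR_n = 0.75 × (3×31.688 + 9×43.875) = 367.5 kips.
Tension rupture (net): A_n = (14.125 − 3×1.3125)×0.25 = 2.5469 in² (U = 1.0, A_e = A_n). φR_n = 0.75 × 65 × 2.5469 = 124.2 kips.
Block shear: shear path 2×[2.25+3×4.25] = 2×15 in, A_gv = 7.5, A_nv = 2×(15 − 3.5×1.3125)×0.25 = 5.2031 in²; tension across gage: (7.375 − 2×1.3125)×0.25 = 1.1875 in². R_n = min(0.6×65×5.2031, 0.6×50×7.5) + 1.0×65×1.1875 = min(202.92, 225) + 77.188 = 280.11 kips. φR_n = 0.75 × 280.11 = 210.1 kips.
Governing: min(608.3, 367.5, 124.2, 210.1) = 124.2 kips → net-section rupture.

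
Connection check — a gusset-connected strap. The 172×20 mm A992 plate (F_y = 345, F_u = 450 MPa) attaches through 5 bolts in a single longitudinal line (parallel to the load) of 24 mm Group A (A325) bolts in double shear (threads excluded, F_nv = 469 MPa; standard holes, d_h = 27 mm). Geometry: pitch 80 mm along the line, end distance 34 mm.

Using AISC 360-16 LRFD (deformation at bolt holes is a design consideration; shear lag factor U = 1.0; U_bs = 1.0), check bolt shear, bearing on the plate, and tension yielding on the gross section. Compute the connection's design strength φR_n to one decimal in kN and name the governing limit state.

Bolt shear: A_b = π(24)²/4 = 452.39 mm². φR_n = 0.75 × 469 × 452.39 × 5 × 2 = 1591.3 kN.
Bearing (20 mm plate, F_u = 450 MPa): end bolts L_c = 34 − 27/2 = 20.5, R_n = min(1.2×20.5×20×450, 2.4×24×20×450) = 221.4 kN/bolt; interior L_c = 80 − 27 = 53, R_n = 518.4 kN/bolt. φR_n = 0.75 × (1×221.4 + 4×518.4) = 1721.3 kN.
Tension yield (gross): A_g = 172×20 = 3440 mm². φR_n = 0.90 × 345 × 3440 = 1068.1 kN.
Governing: min(1591.3, 1721.3, 1068.1) = 1068.1 kN → gross-section yield.

1068.1 kN (gross-section yield governs)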